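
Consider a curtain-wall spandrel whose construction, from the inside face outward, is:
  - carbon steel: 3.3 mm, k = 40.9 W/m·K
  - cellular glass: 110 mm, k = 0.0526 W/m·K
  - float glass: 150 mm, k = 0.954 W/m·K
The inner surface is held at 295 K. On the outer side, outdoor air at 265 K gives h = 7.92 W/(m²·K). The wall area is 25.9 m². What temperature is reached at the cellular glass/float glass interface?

Model the wall as resistances in series:
R_carbon steel = L/(kA) = 0.0033/(40.9×25.9) = 3.115×10^-6 K/W
R_cellular glass = L/(kA) = 0.11/(0.0526×25.9) = 0.08074 K/W
R_float glass = L/(kA) = 0.15/(0.954×25.9) = 0.006071 K/W
R_outer film = 1/(h_o·A) = 1/(7.92×25.9) = 0.004875 K/W
R_total = 0.09169 K/W;  Q = ΔT/R_total = 30/0.09169 = 327.2 W
T_interface = T_inner − Q·ΣR(inner→interface) = 295 − 327×0.08075

T ≈ 269 K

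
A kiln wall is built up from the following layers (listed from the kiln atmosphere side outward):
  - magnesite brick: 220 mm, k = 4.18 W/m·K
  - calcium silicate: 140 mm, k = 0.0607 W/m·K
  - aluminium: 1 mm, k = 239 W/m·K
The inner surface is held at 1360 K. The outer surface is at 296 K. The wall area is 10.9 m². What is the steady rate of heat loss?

Q ≈ 4920 W

Treating each layer as a thermal resistance in series:
R_magnesite brick = L/(kA) = 0.22/(4.18×10.9) = 0.004829 K/W
R_calcium silicate = L/(kA) = 0.14/(0.0607×10.9) = 0.2116 K/W
R_aluminium = L/(kA) = 0.001/(239×10.9) = 3.839×10^-7 K/W
R_total = 0.2164 K/W
Q = ΔT / R_total = 1064 / 0.2164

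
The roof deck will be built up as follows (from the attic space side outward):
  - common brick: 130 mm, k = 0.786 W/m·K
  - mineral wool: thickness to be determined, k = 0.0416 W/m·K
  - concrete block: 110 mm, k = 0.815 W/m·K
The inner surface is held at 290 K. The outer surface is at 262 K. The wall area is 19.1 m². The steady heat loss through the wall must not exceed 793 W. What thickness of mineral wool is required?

Model the wall as resistances in series:
R_common brick = L/(kA) = 0.13/(0.786×19.1) = 0.008659 K/W
R_concrete block = L/(kA) = 0.11/(0.815×19.1) = 0.007066 K/W
Sum of the known resistances R_other = 0.01573 K/W
Required total resistance R_tot = ΔT/Q_allow = 28/793 = 0.03531 K/W
R_mineral wool = R_tot − R_other = 0.01958 K/W
L = R·k·A = 0.01958×0.0416×19.1

L ≈ 15.6 mm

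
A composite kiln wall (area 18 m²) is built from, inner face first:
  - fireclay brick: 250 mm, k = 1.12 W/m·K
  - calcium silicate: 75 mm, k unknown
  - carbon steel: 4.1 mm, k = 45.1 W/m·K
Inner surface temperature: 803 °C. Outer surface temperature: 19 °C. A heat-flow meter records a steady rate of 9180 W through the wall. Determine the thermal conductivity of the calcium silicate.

Model the wall as resistances in series:
R_fireclay brick = L/(kA) = 0.25/(1.12×18) = 0.0124 K/W
R_carbon steel = L/(kA) = 0.0041/(45.1×18) = 5.051×10^-6 K/W
Sum of known resistances R_other = 0.01241 K/W
Total R = ΔT/Q = 784/9180 = 0.0854 K/W
R_calcium silicate = R_total − R_other = 0.073 K/W
k = L/(R·A) = 0.075/(0.073×18)

k ≈ 0.0571 W/(m·K)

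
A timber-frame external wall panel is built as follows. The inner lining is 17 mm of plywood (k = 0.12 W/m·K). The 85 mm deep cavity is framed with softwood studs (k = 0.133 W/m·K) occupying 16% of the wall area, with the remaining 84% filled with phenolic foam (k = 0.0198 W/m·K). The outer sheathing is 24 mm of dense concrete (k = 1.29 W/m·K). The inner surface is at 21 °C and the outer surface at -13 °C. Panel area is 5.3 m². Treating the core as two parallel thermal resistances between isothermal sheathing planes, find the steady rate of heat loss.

Sheathing layers in series; stud and cavity paths in parallel between them.
R_inner = 0.017/(0.12×5.3) = 0.02673 K/W
R_stud  = 0.085/(0.133×0.16×5.3) = 0.7537 K/W
R_cav   = 0.085/(0.0198×0.84×5.3) = 0.9643 K/W
1/R_core = 1/R_stud + 1/R_cav → R_core = 0.423 K/W
R_outer = 0.024/(1.29×5.3) = 0.00351 K/W
R_total = 0.4533 K/W
Q = ΔT/R_total = 34/0.4533

Q ≈ 75 W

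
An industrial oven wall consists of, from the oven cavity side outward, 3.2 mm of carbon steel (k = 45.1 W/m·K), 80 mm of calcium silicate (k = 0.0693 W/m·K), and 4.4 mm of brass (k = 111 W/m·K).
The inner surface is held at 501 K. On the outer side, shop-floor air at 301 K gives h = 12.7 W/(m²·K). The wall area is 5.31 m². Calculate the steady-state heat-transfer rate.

Model the wall as resistances in series:
R_carbon steel = L/(kA) = 0.0032/(45.1×5.31) = 1.336×10^-5 K/W
R_calcium silicate = L/(kA) = 0.08/(0.0693×5.31) = 0.2174 K/W
R_brass = L/(kA) = 0.0044/(111×5.31) = 7.465×10^-6 K/W
R_outer film = 1/(h_o·A) = 1/(12.7×5.31) = 0.01483 K/W
R_total = 0.2323 K/W
Q = ΔT / R_total = 200 / 0.2323

Q ≈ 861 W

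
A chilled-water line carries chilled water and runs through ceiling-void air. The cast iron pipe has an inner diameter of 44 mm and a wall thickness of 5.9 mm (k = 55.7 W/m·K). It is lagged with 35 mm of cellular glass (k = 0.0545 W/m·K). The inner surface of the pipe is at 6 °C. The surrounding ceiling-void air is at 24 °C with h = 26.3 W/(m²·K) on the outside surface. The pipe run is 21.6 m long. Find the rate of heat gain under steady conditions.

Cylindrical conduction, so R = ln(r₂/r₁)/(2πkL) per layer, in series:
R_cast iron pipe wall = ln(27.9/22)/(2π×55.7×21.6) = 3.143×10^-5 K/W
R_cellular glass = ln(62.9/27.9)/(2π×0.0545×21.6) = 0.1099 K/W
R_outer film = 1/(h_o·2πr_oL) = 1/(26.3×2π×0.0629×21.6) = 0.004454 K/W
R_total = 0.1144 K/W
Q = ΔT/R_total = 18/0.1144

Q ≈ 157 W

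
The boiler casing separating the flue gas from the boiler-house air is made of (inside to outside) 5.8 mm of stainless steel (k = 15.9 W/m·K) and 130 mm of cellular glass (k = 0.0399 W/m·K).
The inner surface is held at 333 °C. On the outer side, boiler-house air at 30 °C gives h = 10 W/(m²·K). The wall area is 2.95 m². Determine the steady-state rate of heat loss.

Q ≈ 266 W

Thermal resistances in series:
R_stainless steel = L/(kA) = 0.0058/(15.9×2.95) = 1.237×10^-4 K/W
R_cellular glass = L/(kA) = 0.13/(0.0399×2.95) = 1.104 K/W
R_outer film = 1/(h_o·A) = 1/(10×2.95) = 0.0339 K/W
R_total = 1.138 K/W
Q = ΔT / R_total = 303 / 1.138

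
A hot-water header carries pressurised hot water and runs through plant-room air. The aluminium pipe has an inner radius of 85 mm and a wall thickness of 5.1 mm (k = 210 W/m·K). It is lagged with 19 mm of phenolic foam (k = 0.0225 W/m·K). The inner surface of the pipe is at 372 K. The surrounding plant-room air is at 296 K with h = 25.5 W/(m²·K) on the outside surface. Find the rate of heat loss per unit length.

Treating each annulus and film as a series resistance:
R_aluminium pipe wall = ln(90.1/85)/(2π×210×1) = 4.416×10^-5 K/W
R_phenolic foam = ln(109.1/90.1)/(2π×0.0225×1) = 1.353 K/W
R_outer film = 1/(h_o·2πr_oL) = 1/(25.5×2π×0.1091×1) = 0.05721 K/W
R_total = 1.411 K/W
Q = ΔT/R_total = 76/1.411

q′ ≈ 53.9 W/m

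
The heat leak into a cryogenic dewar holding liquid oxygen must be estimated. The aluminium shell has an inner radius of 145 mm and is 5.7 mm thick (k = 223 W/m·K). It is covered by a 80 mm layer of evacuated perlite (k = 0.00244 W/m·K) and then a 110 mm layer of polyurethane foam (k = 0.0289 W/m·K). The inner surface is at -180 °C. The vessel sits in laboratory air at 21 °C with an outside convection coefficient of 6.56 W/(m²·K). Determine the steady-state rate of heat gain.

Each spherical layer contributes R = (1/r_i − 1/r_o)/(4πk):
R_aluminium shell = (1/0.145 − 1/0.1507)/(4π×223) = 9.308×10^-5 K/W
R_evacuated perlite = (1/0.1507 − 1/0.2307)/(4π×0.00244) = 75.05 K/W
R_polyurethane foam = (1/0.2307 − 1/0.3407)/(4π×0.0289) = 3.854 K/W
R_outer film = 1/(h·4πr_o²) = 1/(6.56×4π×0.3407²) = 0.1045 K/W
R_total = 79 K/W
Q = ΔT/R_total = 201/79

Q ≈ 2.54 W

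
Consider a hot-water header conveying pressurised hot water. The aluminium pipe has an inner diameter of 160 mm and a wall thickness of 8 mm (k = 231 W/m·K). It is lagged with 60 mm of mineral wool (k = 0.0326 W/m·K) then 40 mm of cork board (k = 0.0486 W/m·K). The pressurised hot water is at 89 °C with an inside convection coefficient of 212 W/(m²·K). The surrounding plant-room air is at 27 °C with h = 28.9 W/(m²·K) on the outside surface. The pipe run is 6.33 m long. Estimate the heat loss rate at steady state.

Q ≈ 117 W

Radial resistances (cylindrical: R_cond = ln(r_o/r_i)/(2πkL), R_conv = 1/(h·2πrL)):
R_inner film = 1/(h_i·2πr₁L) = 1/(212×2π×0.08×6.33) = 0.001482 K/W
R_aluminium pipe wall = ln(88/80)/(2π×231×6.33) = 1.037×10^-5 K/W
R_mineral wool = ln(148/88)/(2π×0.0326×6.33) = 0.401 K/W
R_cork board = ln(188/148)/(2π×0.0486×6.33) = 0.1238 K/W
R_outer film = 1/(h_o·2πr_oL) = 1/(28.9×2π×0.188×6.33) = 0.004628 K/W
R_total = 0.5308 K/W
Q = ΔT/R_total = 62/0.5308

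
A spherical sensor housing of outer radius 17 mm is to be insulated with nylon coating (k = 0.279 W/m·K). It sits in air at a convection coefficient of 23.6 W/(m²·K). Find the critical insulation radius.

r_cr ≈ 23.6 mm

For a sphere r_cr = 2k/h = 2×0.279/23.6
r_cr = 23.6 mm; since the bare radius (17 mm) is below r_cr, adding a thin layer of insulation will *increase* heat loss.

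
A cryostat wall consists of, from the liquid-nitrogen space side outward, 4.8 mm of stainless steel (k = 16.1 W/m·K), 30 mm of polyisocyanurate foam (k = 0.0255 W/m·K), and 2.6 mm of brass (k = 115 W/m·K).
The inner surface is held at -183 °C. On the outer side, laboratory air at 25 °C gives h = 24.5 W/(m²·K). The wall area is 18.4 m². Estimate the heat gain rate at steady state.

Model the wall as resistances in series:
R_stainless steel = L/(kA) = 0.0048/(16.1×18.4) = 1.62×10^-5 K/W
R_polyisocyanurate foam = L/(kA) = 0.03/(0.0255×18.4) = 0.06394 K/W
R_brass = L/(kA) = 0.0026/(115×18.4) = 1.229×10^-6 K/W
R_outer film = 1/(h_o·A) = 1/(24.5×18.4) = 0.002218 K/W
R_total = 0.06617 K/W
Q = ΔT / R_total = 208 / 0.06617

Q ≈ 3140 W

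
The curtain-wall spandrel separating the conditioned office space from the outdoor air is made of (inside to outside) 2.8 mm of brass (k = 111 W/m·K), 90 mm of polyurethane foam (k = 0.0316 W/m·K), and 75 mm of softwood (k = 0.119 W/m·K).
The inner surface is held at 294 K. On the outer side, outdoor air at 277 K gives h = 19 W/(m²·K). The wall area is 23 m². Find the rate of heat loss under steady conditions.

Treating each layer as a thermal resistance in series:
R_brass = L/(kA) = 0.0028/(111×23) = 1.097×10^-6 K/W
R_polyurethane foam = L/(kA) = 0.09/(0.0316×23) = 0.1238 K/W
R_softwood = L/(kA) = 0.075/(0.119×23) = 0.0274 K/W
R_outer film = 1/(h_o·A) = 1/(19×23) = 0.002288 K/W
R_total = 0.1535 K/W
Q = ΔT / R_total = 17 / 0.1535

Q ≈ 111 W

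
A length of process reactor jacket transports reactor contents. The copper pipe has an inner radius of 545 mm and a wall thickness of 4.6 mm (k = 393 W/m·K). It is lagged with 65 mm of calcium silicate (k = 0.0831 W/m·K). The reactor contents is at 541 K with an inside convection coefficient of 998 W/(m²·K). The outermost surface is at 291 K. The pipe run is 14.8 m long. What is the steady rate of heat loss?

Treating each annulus and film as a series resistance:
R_inner film = 1/(h_i·2πr₁L) = 1/(998×2π×0.545×14.8) = 1.977×10^-5 K/W
R_copper pipe wall = ln(549.6/545)/(2π×393×14.8) = 2.3×10^-7 K/W
R_calcium silicate = ln(614.6/549.6)/(2π×0.0831×14.8) = 0.01447 K/W
R_total = 0.01449 K/W
Q = ΔT/R_total = 250/0.01449

Q ≈ 17300 W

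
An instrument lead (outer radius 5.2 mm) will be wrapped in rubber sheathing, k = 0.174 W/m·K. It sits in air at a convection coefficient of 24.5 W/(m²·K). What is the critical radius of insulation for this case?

For a cylinder r_cr = k/h = 0.174/24.5
r_cr = 7.1 mm; since the bare radius (5.2 mm) is below r_cr, adding a thin layer of insulation will *increase* heat loss.

r_cr ≈ 7.1 mm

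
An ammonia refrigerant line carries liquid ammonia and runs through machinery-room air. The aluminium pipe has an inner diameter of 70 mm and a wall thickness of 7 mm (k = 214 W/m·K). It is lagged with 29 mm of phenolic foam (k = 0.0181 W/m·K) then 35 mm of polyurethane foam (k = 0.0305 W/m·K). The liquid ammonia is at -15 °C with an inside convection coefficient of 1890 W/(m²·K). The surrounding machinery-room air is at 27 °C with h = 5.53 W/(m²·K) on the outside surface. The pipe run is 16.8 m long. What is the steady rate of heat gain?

Cylindrical conduction, so R = ln(r₂/r₁)/(2πkL) per layer, in series:
R_inner film = 1/(h_i·2πr₁L) = 1/(1890×2π×0.035×16.8) = 1.432×10^-4 K/W
R_aluminium pipe wall = ln(42/35)/(2π×214×16.8) = 8.071×10^-6 K/W
R_phenolic foam = ln(71/42)/(2π×0.0181×16.8) = 0.2748 K/W
R_polyurethane foam = ln(106/71)/(2π×0.0305×16.8) = 0.1245 K/W
R_outer film = 1/(h_o·2πr_oL) = 1/(5.53×2π×0.106×16.8) = 0.01616 K/W
R_total = 0.4156 K/W
Q = ΔT/R_total = 42/0.4156

Q ≈ 101 W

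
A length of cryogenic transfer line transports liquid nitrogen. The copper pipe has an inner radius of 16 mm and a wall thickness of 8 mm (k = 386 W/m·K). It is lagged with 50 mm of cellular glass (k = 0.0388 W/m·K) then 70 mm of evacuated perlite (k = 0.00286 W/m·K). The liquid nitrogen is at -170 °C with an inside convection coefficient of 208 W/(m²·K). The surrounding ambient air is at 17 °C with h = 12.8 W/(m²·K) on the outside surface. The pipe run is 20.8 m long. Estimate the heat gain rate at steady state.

Radial resistances (cylindrical: R_cond = ln(r_o/r_i)/(2πkL), R_conv = 1/(h·2πrL)):
R_inner film = 1/(h_i·2πr₁L) = 1/(208×2π×0.016×20.8) = 0.002299 K/W
R_copper pipe wall = ln(24/16)/(2π×386×20.8) = 8.038×10^-6 K/W
R_cellular glass = ln(74/24)/(2π×0.0388×20.8) = 0.2221 K/W
R_evacuated perlite = ln(144/74)/(2π×0.00286×20.8) = 1.781 K/W
R_outer film = 1/(h_o·2πr_oL) = 1/(12.8×2π×0.144×20.8) = 0.004151 K/W
R_total = 2.01 K/W
Q = ΔT/R_total = 187/2.01

Q ≈ 93.1 W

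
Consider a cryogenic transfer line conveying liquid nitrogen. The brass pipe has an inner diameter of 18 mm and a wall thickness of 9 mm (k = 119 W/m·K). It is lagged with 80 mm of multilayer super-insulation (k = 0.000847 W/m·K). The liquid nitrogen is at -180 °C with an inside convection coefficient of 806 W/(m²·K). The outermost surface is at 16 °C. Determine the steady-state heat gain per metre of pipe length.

Treating each annulus and film as a series resistance:
R_inner film = 1/(h_i·2πr₁L) = 1/(806×2π×0.009×1) = 0.02194 K/W
R_brass pipe wall = ln(18/9)/(2π×119×1) = 9.27×10^-4 K/W
R_multilayer super-insulation = ln(98/18)/(2π×0.000847×1) = 318.4 K/W
R_total = 318.4 K/W
Q = ΔT/R_total = 196/318.4

q′ ≈ 0.615 W/m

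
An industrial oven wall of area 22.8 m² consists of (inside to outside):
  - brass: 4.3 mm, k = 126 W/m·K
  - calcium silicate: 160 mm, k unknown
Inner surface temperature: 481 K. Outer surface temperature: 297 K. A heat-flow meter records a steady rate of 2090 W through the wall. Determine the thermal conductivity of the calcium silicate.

k ≈ 0.0797 W/(m·K)

Using the resistance-network approach (series):
R_brass = L/(kA) = 0.0043/(126×22.8) = 1.497×10^-6 K/W
Sum of known resistances R_other = 1.497×10^-6 K/W
Total R = ΔT/Q = 184/2090 = 0.08804 K/W
R_calcium silicate = R_total − R_other = 0.08804 K/W
k = L/(R·A) = 0.16/(0.08804×22.8)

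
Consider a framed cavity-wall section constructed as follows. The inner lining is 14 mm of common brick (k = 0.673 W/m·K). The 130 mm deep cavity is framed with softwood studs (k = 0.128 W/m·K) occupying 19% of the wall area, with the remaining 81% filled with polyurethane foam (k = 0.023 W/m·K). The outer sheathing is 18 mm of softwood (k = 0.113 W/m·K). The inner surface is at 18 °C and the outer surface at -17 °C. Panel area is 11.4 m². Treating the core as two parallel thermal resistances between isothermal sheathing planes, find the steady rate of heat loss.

Q ≈ 124 W

Sheathing layers in series; stud and cavity paths in parallel between them.
R_inner = 0.014/(0.673×11.4) = 0.001825 K/W
R_stud  = 0.13/(0.128×0.19×11.4) = 0.4689 K/W
R_cav   = 0.13/(0.023×0.81×11.4) = 0.6121 K/W
1/R_core = 1/R_stud + 1/R_cav → R_core = 0.2655 K/W
R_outer = 0.018/(0.113×11.4) = 0.01397 K/W
R_total = 0.2813 K/W
Q = ΔT/R_total = 35/0.2813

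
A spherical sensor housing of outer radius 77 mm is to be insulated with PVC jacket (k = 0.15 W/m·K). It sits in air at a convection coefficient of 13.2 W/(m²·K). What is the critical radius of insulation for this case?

r_cr ≈ 22.7 mm

For a sphere r_cr = 2k/h = 2×0.15/13.2
r_cr = 22.7 mm; since the bare radius (77 mm) is above r_cr, any added insulation will reduce heat loss.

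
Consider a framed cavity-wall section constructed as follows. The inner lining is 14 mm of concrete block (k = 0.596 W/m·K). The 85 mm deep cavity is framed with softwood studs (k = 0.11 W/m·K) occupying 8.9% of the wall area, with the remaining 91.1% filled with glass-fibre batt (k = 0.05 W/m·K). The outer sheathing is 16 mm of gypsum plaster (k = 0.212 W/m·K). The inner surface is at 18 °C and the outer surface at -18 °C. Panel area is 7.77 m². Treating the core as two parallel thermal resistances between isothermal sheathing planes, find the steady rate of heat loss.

Q ≈ 171 W

Sheathing layers in series; stud and cavity paths in parallel between them.
R_inner = 0.014/(0.596×7.77) = 0.003023 K/W
R_stud  = 0.085/(0.11×0.089×7.77) = 1.117 K/W
R_cav   = 0.085/(0.05×0.911×7.77) = 0.2402 K/W
1/R_core = 1/R_stud + 1/R_cav → R_core = 0.1977 K/W
R_outer = 0.016/(0.212×7.77) = 0.009713 K/W
R_total = 0.2104 K/W
Q = ΔT/R_total = 36/0.2104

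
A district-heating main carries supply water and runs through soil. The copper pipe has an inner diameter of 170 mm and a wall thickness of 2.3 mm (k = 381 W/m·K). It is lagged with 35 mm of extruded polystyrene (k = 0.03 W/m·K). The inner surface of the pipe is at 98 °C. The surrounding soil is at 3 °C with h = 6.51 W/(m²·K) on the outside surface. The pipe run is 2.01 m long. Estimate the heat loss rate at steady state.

Q ≈ 96 W

Treating each annulus and film as a series resistance:
R_copper pipe wall = ln(87.3/85)/(2π×381×2.01) = 5.549×10^-6 K/W
R_extruded polystyrene = ln(122.3/87.3)/(2π×0.03×2.01) = 0.8898 K/W
R_outer film = 1/(h_o·2πr_oL) = 1/(6.51×2π×0.1223×2.01) = 0.09945 K/W
R_total = 0.9893 K/W
Q = ΔT/R_total = 95/0.9893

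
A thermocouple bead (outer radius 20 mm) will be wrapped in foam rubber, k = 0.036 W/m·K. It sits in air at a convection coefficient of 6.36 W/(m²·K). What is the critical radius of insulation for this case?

r_cr ≈ 11.3 mm

For a sphere r_cr = 2k/h = 2×0.036/6.36
r_cr = 11.3 mm; since the bare radius (20 mm) is above r_cr, any added insulation will reduce heat loss.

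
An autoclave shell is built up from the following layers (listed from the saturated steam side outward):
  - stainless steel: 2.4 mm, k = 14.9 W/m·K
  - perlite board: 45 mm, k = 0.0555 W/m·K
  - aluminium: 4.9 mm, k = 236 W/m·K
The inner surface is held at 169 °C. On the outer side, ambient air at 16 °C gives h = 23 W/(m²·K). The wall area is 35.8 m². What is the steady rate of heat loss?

Using the resistance-network approach (series):
R_stainless steel = L/(kA) = 0.0024/(14.9×35.8) = 4.499×10^-6 K/W
R_perlite board = L/(kA) = 0.045/(0.0555×35.8) = 0.02265 K/W
R_aluminium = L/(kA) = 0.0049/(236×35.8) = 5.8×10^-7 K/W
R_outer film = 1/(h_o·A) = 1/(23×35.8) = 0.001214 K/W
R_total = 0.02387 K/W
Q = ΔT / R_total = 153 / 0.02387

Q ≈ 6410 W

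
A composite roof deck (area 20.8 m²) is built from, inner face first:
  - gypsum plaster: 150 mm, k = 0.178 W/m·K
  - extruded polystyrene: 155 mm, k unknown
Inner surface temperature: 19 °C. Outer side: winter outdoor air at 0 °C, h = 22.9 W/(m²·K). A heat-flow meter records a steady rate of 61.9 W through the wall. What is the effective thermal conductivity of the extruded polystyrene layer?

Using the resistance-network approach (series):
R_gypsum plaster = L/(kA) = 0.15/(0.178×20.8) = 0.04051 K/W
R_outer film = 1/(h_o·A) = 1/(22.9×20.8) = 0.002099 K/W
Sum of known resistances R_other = 0.04261 K/W
Total R = ΔT/Q = 19/61.9 = 0.3069 K/W
R_extruded polystyrene = R_total − R_other = 0.2643 K/W
k = L/(R·A) = 0.155/(0.2643×20.8)

k ≈ 0.0282 W/(m·K)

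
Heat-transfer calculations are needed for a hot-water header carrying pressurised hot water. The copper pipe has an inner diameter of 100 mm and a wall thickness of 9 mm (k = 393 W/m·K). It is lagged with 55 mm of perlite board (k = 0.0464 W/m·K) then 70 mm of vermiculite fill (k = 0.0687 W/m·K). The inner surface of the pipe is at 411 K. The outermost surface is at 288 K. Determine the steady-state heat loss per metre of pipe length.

q′ ≈ 36.5 W/m

For a radial system each layer contributes R = ln(r_out/r_in)/(2πkL); films add R = 1/(hA).
R_copper pipe wall = ln(59/50)/(2π×393×1) = 6.703×10^-5 K/W
R_perlite board = ln(114/59)/(2π×0.0464×1) = 2.259 K/W
R_vermiculite fill = ln(184/114)/(2π×0.0687×1) = 1.109 K/W
R_total = 3.368 K/W
Q = ΔT/R_total = 123/3.368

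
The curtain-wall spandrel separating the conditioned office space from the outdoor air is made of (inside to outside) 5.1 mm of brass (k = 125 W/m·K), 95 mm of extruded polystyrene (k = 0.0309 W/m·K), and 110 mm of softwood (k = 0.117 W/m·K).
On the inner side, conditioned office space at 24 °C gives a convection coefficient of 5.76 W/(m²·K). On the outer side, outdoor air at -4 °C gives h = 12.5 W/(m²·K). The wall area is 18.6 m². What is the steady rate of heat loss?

Treating each layer as a thermal resistance in series:
R_inner film = 1/(h_i·A) = 1/(5.76×18.6) = 0.009334 K/W
R_brass = L/(kA) = 0.0051/(125×18.6) = 2.194×10^-6 K/W
R_extruded polystyrene = L/(kA) = 0.095/(0.0309×18.6) = 0.1653 K/W
R_softwood = L/(kA) = 0.11/(0.117×18.6) = 0.05055 K/W
R_outer film = 1/(h_o·A) = 1/(12.5×18.6) = 0.004301 K/W
R_total = 0.2295 K/W
Q = ΔT / R_total = 28 / 0.2295

Q ≈ 122 W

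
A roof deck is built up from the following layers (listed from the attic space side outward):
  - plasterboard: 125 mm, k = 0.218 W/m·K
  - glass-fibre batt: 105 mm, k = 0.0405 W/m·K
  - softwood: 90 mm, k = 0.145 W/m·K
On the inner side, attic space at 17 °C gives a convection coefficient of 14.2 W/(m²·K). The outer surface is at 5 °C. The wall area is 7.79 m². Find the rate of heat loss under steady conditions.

Q ≈ 24.2 W

Thermal resistances in series:
R_inner film = 1/(h_i·A) = 1/(14.2×7.79) = 0.00904 K/W
R_plasterboard = L/(kA) = 0.125/(0.218×7.79) = 0.07361 K/W
R_glass-fibre batt = L/(kA) = 0.105/(0.0405×7.79) = 0.3328 K/W
R_softwood = L/(kA) = 0.09/(0.145×7.79) = 0.07968 K/W
R_total = 0.4951 K/W
Q = ΔT / R_total = 12 / 0.4951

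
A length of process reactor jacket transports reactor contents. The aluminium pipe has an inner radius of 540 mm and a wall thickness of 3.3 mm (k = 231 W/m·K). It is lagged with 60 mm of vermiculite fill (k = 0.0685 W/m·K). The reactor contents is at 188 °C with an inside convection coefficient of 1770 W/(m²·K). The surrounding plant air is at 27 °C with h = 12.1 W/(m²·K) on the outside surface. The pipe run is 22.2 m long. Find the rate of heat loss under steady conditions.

Treating each annulus and film as a series resistance:
R_inner film = 1/(h_i·2πr₁L) = 1/(1770×2π×0.54×22.2) = 7.501×10^-6 K/W
R_aluminium pipe wall = ln(543.3/540)/(2π×231×22.2) = 1.891×10^-7 K/W
R_vermiculite fill = ln(603.3/543.3)/(2π×0.0685×22.2) = 0.01096 K/W
R_outer film = 1/(h_o·2πr_oL) = 1/(12.1×2π×0.6033×22.2) = 9.821×10^-4 K/W
R_total = 0.01195 K/W
Q = ΔT/R_total = 161/0.01195

Q ≈ 13500 W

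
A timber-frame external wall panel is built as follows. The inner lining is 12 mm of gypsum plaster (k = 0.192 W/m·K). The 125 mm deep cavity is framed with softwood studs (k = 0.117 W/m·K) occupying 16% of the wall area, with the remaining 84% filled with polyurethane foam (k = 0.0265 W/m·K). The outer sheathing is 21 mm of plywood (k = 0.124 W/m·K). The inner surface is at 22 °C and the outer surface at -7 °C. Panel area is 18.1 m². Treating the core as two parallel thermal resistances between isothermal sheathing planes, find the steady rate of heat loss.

Q ≈ 160 W

Sheathing layers in series; stud and cavity paths in parallel between them.
R_inner = 0.012/(0.192×18.1) = 0.003453 K/W
R_stud  = 0.125/(0.117×0.16×18.1) = 0.3689 K/W
R_cav   = 0.125/(0.0265×0.84×18.1) = 0.3102 K/W
1/R_core = 1/R_stud + 1/R_cav → R_core = 0.1685 K/W
R_outer = 0.021/(0.124×18.1) = 0.009357 K/W
R_total = 0.1813 K/W
Q = ΔT/R_total = 29/0.1813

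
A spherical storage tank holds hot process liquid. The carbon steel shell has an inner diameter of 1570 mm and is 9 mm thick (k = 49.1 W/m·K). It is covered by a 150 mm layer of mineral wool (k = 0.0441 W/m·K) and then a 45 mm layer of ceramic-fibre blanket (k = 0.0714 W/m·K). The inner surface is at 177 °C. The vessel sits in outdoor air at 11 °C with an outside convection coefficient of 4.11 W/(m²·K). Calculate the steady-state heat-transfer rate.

Q ≈ 382 W

Spherical conduction: R = (1/r_in − 1/r_out)/(4πk) per layer; series-sum.
R_carbon steel shell = (1/0.785 − 1/0.794)/(4π×49.1) = 2.34×10^-5 K/W
R_mineral wool = (1/0.794 − 1/0.944)/(4π×0.0441) = 0.3611 K/W
R_ceramic-fibre blanket = (1/0.944 − 1/0.989)/(4π×0.0714) = 0.05372 K/W
R_outer film = 1/(h·4πr_o²) = 1/(4.11×4π×0.989²) = 0.0198 K/W
R_total = 0.4347 K/W
Q = ΔT/R_total = 166/0.4347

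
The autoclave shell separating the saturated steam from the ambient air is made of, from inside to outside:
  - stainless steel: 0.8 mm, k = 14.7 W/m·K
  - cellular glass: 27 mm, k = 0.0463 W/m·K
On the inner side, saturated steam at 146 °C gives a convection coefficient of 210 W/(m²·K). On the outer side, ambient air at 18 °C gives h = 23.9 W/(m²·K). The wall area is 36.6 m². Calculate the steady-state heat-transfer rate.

Treating each layer as a thermal resistance in series:
R_inner film = 1/(h_i·A) = 1/(210×36.6) = 1.301×10^-4 K/W
R_stainless steel = L/(kA) = 0.0008/(14.7×36.6) = 1.487×10^-6 K/W
R_cellular glass = L/(kA) = 0.027/(0.0463×36.6) = 0.01593 K/W
R_outer film = 1/(h_o·A) = 1/(23.9×36.6) = 0.001143 K/W
R_total = 0.01721 K/W
Q = ΔT / R_total = 128 / 0.01721

Q ≈ 7440 W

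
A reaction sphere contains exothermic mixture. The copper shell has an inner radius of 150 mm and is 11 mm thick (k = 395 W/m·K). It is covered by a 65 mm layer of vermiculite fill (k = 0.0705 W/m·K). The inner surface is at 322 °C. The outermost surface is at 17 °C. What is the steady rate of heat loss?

For a spherical shell R = (1/r₁ − 1/r₂)/(4πk); film R = 1/(h·4πr²). In series:
R_copper shell = (1/0.15 − 1/0.161)/(4π×395) = 9.176×10^-5 K/W
R_vermiculite fill = (1/0.161 − 1/0.226)/(4π×0.0705) = 2.016 K/W
R_total = 2.017 K/W
Q = ΔT/R_total = 305/2.017

Q ≈ 151 W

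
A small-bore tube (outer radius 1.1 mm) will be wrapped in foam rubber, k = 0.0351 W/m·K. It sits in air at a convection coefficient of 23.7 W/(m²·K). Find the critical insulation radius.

r_cr ≈ 1.48 mm

For a cylinder r_cr = k/h = 0.0351/23.7
r_cr = 1.48 mm; since the bare radius (1.1 mm) is below r_cr, adding a thin layer of insulation will *increase* heat loss.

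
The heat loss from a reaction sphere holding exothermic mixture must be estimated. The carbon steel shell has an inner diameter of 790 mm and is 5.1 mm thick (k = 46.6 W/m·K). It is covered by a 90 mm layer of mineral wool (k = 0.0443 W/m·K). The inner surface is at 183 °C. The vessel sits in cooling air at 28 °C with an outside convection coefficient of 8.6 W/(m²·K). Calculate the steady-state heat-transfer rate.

Q ≈ 180 W

For a spherical shell R = (1/r₁ − 1/r₂)/(4πk); film R = 1/(h·4πr²). In series:
R_carbon steel shell = (1/0.395 − 1/0.4001)/(4π×46.6) = 5.511×10^-5 K/W
R_mineral wool = (1/0.4001 − 1/0.4901)/(4π×0.0443) = 0.8245 K/W
R_outer film = 1/(h·4πr_o²) = 1/(8.6×4π×0.4901²) = 0.03852 K/W
R_total = 0.863 K/W
Q = ΔT/R_total = 155/0.863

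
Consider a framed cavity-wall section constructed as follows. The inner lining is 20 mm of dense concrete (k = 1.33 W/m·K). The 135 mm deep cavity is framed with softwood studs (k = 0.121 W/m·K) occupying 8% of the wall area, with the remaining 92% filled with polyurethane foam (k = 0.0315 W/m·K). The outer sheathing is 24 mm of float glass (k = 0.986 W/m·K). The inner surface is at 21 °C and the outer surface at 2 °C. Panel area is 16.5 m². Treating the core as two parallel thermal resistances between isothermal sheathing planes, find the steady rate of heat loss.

Sheathing layers in series; stud and cavity paths in parallel between them.
R_inner = 0.02/(1.33×16.5) = 9.114×10^-4 K/W
R_stud  = 0.135/(0.121×0.08×16.5) = 0.8452 K/W
R_cav   = 0.135/(0.0315×0.92×16.5) = 0.2823 K/W
1/R_core = 1/R_stud + 1/R_cav → R_core = 0.2116 K/W
R_outer = 0.024/(0.986×16.5) = 0.001475 K/W
R_total = 0.214 K/W
Q = ΔT/R_total = 19/0.214

Q ≈ 88.8 W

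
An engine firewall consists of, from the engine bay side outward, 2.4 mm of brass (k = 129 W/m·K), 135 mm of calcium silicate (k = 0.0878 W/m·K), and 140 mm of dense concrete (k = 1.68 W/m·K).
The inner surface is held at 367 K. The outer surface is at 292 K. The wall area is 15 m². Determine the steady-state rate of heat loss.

Series thermal resistances:
R_brass = L/(kA) = 0.0024/(129×15) = 1.24×10^-6 K/W
R_calcium silicate = L/(kA) = 0.135/(0.0878×15) = 0.1025 K/W
R_dense concrete = L/(kA) = 0.14/(1.68×15) = 0.005556 K/W
R_total = 0.1081 K/W
Q = ΔT / R_total = 75 / 0.1081

Q ≈ 694 W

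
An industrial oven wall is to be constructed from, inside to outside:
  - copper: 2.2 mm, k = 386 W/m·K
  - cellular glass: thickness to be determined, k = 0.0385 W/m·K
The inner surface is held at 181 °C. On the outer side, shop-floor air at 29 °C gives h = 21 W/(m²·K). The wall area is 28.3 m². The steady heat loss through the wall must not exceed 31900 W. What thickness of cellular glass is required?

L ≈ 3.36 mm

Model the wall as resistances in series:
R_copper = L/(kA) = 0.0022/(386×28.3) = 2.014×10^-7 K/W
R_outer film = 1/(h_o·A) = 1/(21×28.3) = 0.001683 K/W
Sum of the known resistances R_other = 0.001683 K/W
Required total resistance R_tot = ΔT/Q_allow = 152/31900 = 0.004765 K/W
R_cellular glass = R_tot − R_other = 0.003082 K/W
L = R·k·A = 0.003082×0.0385×28.3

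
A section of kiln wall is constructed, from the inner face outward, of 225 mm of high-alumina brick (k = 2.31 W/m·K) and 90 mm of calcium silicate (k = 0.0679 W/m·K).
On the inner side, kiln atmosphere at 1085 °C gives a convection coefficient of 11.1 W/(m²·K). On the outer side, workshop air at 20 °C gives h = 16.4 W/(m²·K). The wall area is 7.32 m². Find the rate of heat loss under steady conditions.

Treating each layer as a thermal resistance in series:
R_inner film = 1/(h_i·A) = 1/(11.1×7.32) = 0.01231 K/W
R_high-alumina brick = L/(kA) = 0.225/(2.31×7.32) = 0.01331 K/W
R_calcium silicate = L/(kA) = 0.09/(0.0679×7.32) = 0.1811 K/W
R_outer film = 1/(h_o·A) = 1/(16.4×7.32) = 0.00833 K/W
R_total = 0.215 K/W
Q = ΔT / R_total = 1065 / 0.215

Q ≈ 4950 W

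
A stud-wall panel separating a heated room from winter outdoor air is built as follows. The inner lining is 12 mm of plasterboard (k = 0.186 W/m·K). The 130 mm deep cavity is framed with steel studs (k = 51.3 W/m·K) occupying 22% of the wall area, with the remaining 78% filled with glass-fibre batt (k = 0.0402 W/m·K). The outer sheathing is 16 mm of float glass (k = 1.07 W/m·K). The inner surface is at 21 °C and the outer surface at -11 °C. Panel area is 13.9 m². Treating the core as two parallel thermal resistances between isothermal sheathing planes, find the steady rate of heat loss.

Sheathing layers in series; stud and cavity paths in parallel between them.
R_inner = 0.012/(0.186×13.9) = 0.004641 K/W
R_stud  = 0.13/(51.3×0.22×13.9) = 8.287×10^-4 K/W
R_cav   = 0.13/(0.0402×0.78×13.9) = 0.2983 K/W
1/R_core = 1/R_stud + 1/R_cav → R_core = 8.264×10^-4 K/W
R_outer = 0.016/(1.07×13.9) = 0.001076 K/W
R_total = 0.006544 K/W
Q = ΔT/R_total = 32/0.006544

Q ≈ 4890 W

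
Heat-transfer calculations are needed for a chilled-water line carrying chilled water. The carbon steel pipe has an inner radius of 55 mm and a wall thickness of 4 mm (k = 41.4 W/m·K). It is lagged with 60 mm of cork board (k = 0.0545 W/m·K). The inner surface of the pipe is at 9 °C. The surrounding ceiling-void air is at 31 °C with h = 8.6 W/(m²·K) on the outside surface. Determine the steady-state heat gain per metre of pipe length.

q′ ≈ 9.98 W/m

Radial resistances (cylindrical: R_cond = ln(r_o/r_i)/(2πkL), R_conv = 1/(h·2πrL)):
R_carbon steel pipe wall = ln(59/55)/(2π×41.4×1) = 2.699×10^-4 K/W
R_cork board = ln(119/59)/(2π×0.0545×1) = 2.049 K/W
R_outer film = 1/(h_o·2πr_oL) = 1/(8.6×2π×0.119×1) = 0.1555 K/W
R_total = 2.205 K/W
Q = ΔT/R_total = 22/2.205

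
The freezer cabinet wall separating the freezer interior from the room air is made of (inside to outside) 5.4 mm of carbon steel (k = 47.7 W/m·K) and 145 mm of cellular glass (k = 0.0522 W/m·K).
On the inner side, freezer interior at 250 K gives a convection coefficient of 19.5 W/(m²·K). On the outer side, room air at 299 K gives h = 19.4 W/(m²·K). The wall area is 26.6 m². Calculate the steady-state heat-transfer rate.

Q ≈ 452 W

Model the wall as resistances in series:
R_inner film = 1/(h_i·A) = 1/(19.5×26.6) = 0.001928 K/W
R_carbon steel = L/(kA) = 0.0054/(47.7×26.6) = 4.256×10^-6 K/W
R_cellular glass = L/(kA) = 0.145/(0.0522×26.6) = 0.1044 K/W
R_outer film = 1/(h_o·A) = 1/(19.4×26.6) = 0.001938 K/W
R_total = 0.1083 K/W
Q = ΔT / R_total = 49 / 0.1083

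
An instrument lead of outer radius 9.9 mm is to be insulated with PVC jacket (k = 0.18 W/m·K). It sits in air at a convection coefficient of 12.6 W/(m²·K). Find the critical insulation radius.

r_cr ≈ 14.3 mm

For a cylinder r_cr = k/h = 0.18/12.6
r_cr = 14.3 mm; since the bare radius (9.9 mm) is below r_cr, adding a thin layer of insulation will *increase* heat loss.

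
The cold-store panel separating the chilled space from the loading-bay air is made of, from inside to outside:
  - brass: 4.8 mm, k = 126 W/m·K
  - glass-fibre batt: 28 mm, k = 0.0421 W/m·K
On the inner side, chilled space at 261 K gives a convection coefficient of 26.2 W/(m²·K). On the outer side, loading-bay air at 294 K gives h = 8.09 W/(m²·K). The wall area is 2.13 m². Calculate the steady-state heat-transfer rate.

Q ≈ 85 W

Thermal resistances in series:
R_inner film = 1/(h_i·A) = 1/(26.2×2.13) = 0.01792 K/W
R_brass = L/(kA) = 0.0048/(126×2.13) = 1.789×10^-5 K/W
R_glass-fibre batt = L/(kA) = 0.028/(0.0421×2.13) = 0.3122 K/W
R_outer film = 1/(h_o·A) = 1/(8.09×2.13) = 0.05803 K/W
R_total = 0.3882 K/W
Q = ΔT / R_total = 33 / 0.3882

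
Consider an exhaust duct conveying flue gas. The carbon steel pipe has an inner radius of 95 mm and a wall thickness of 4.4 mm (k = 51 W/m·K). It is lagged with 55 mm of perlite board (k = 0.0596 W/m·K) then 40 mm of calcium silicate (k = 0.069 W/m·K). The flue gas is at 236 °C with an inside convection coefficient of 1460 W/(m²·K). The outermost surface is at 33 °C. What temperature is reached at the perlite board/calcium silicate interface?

T ≈ 96.1 °C

For a radial system each layer contributes R = ln(r_out/r_in)/(2πkL); films add R = 1/(hA).
R_inner film = 1/(h_i·2πr₁L) = 1/(1460×2π×0.095×1) = 0.001147 K/W
R_carbon steel pipe wall = ln(99.4/95)/(2π×51×1) = 1.413×10^-4 K/W
R_perlite board = ln(154.4/99.4)/(2π×0.0596×1) = 1.176 K/W
R_calcium silicate = ln(194.4/154.4)/(2π×0.069×1) = 0.5314 K/W
R_total = 1.709 K/W
Q = ΔT/R_total = 203/1.709
Q = 119 W/m
T_interface = T_inner − Q·ΣR(inner→interface) = 236 − 119×1.177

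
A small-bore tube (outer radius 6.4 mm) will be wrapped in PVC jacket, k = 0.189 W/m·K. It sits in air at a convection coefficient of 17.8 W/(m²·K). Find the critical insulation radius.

r_cr ≈ 10.6 mm

For a cylinder r_cr = k/h = 0.189/17.8
r_cr = 10.6 mm; since the bare radius (6.4 mm) is below r_cr, adding a thin layer of insulation will *increase* heat loss.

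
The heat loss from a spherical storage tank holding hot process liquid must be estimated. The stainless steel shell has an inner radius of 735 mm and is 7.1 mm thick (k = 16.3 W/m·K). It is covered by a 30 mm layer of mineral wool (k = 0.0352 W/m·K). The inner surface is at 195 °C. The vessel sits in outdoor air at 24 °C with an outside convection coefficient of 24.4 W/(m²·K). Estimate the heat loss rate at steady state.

Radial (spherical) resistances in series:
R_stainless steel shell = (1/0.735 − 1/0.7421)/(4π×16.3) = 6.355×10^-5 K/W
R_mineral wool = (1/0.7421 − 1/0.7721)/(4π×0.0352) = 0.1184 K/W
R_outer film = 1/(h·4πr_o²) = 1/(24.4×4π×0.7721²) = 0.005471 K/W
R_total = 0.1239 K/W
Q = ΔT/R_total = 171/0.1239

Q ≈ 1380 W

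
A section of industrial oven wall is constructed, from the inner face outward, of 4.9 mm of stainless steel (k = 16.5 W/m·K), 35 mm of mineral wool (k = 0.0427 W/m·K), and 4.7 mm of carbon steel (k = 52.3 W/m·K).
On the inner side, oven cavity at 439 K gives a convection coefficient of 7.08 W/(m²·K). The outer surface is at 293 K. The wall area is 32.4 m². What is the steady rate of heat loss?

Q ≈ 4920 W

Model the wall as resistances in series:
R_inner film = 1/(h_i·A) = 1/(7.08×32.4) = 0.004359 K/W
R_stainless steel = L/(kA) = 0.0049/(16.5×32.4) = 9.166×10^-6 K/W
R_mineral wool = L/(kA) = 0.035/(0.0427×32.4) = 0.0253 K/W
R_carbon steel = L/(kA) = 0.0047/(52.3×32.4) = 2.774×10^-6 K/W
R_total = 0.02967 K/W
Q = ΔT / R_total = 146 / 0.02967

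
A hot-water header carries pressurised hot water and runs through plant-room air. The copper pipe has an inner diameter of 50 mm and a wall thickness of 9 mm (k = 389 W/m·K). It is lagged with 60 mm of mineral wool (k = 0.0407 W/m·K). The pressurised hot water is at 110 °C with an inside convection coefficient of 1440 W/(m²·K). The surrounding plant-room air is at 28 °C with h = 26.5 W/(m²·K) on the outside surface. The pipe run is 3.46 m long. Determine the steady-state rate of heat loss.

For a radial system each layer contributes R = ln(r_out/r_in)/(2πkL); films add R = 1/(hA).
R_inner film = 1/(h_i·2πr₁L) = 1/(1440×2π×0.025×3.46) = 0.001278 K/W
R_copper pipe wall = ln(34/25)/(2π×389×3.46) = 3.636×10^-5 K/W
R_mineral wool = ln(94/34)/(2π×0.0407×3.46) = 1.149 K/W
R_outer film = 1/(h_o·2πr_oL) = 1/(26.5×2π×0.094×3.46) = 0.01847 K/W
R_total = 1.169 K/W
Q = ΔT/R_total = 82/1.169

Q ≈ 70.1 W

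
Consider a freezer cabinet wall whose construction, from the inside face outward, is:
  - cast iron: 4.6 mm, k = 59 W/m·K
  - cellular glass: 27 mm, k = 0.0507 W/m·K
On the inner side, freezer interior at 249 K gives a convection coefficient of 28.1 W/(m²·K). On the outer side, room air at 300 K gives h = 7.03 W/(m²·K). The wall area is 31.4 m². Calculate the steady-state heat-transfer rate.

Series thermal resistances:
R_inner film = 1/(h_i·A) = 1/(28.1×31.4) = 0.001133 K/W
R_cast iron = L/(kA) = 0.0046/(59×31.4) = 2.483×10^-6 K/W
R_cellular glass = L/(kA) = 0.027/(0.0507×31.4) = 0.01696 K/W
R_outer film = 1/(h_o·A) = 1/(7.03×31.4) = 0.00453 K/W
R_total = 0.02263 K/W
Q = ΔT / R_total = 51 / 0.02263

Q ≈ 2250 W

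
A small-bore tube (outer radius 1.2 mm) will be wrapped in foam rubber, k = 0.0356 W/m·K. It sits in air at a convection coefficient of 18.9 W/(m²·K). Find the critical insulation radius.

r_cr ≈ 1.88 mm

For a cylinder r_cr = k/h = 0.0356/18.9
r_cr = 1.88 mm; since the bare radius (1.2 mm) is below r_cr, adding a thin layer of insulation will *increase* heat loss.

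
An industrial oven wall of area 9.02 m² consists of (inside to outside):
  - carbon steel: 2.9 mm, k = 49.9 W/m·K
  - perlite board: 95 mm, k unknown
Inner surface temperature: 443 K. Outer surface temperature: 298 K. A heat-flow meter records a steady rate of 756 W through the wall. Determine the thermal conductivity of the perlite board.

k ≈ 0.0549 W/(m·K)

Series thermal resistances:
R_carbon steel = L/(kA) = 0.0029/(49.9×9.02) = 6.443×10^-6 K/W
Sum of known resistances R_other = 6.443×10^-6 K/W
Total R = ΔT/Q = 145/756 = 0.1918 K/W
R_perlite board = R_total − R_other = 0.1918 K/W
k = L/(R·A) = 0.095/(0.1918×9.02)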